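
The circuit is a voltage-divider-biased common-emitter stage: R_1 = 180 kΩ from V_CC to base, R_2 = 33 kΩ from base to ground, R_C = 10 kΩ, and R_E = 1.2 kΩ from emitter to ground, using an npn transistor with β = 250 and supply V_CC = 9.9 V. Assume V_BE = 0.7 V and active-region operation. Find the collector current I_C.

I_C ≈ 0.63 mA

Thevenize the base divider: V_Th = V_CC·R_2/(R_1+R_2) = 9.9×33/213 = 1.53 V, R_Th = R_1‖R_2 = 27.9 kΩ.
Base-emitter loop: V_Th = I_B·R_Th + V_BE + (β+1)I_B·R_E, so I_B = (1.53 − 0.7) / (27.9 + 251×1.2) = 0.00253 mA.
I_C = β·I_B = 250×0.00253 = 0.633 mA, and I_E = (β+1)I_B = 0.636 mA.
V_CE = V_CC − I_C·R_C − I_E·R_E = 9.9 − 0.633×10 − 0.636×1.2 = 2.8 V.
V_CE = 2.8 V > 0.2 V confirms active-region operation.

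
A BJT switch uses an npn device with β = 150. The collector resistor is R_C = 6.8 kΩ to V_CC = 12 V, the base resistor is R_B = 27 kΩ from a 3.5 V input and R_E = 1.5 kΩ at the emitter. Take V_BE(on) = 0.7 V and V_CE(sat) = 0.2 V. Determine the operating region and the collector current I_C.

saturation; I_C ≈ 1.4 mA

Assume active: I_B = (3.5 − 0.7)/(27 + 151×1.5) = 0.011 mA, I_C = β·I_B = 1.66 mA.
Then V_CE = 12 − 1.66×6.8 − 1.67×1.5 = -1.77 V < 0.2 V — the active assumption fails.
Re-solve with V_CE = 0.2 V. KCL at the emitter: V_E/R_E = (V_BB−0.7−V_E)/R_B + (V_CC−0.2−V_E)/R_C, giving V_E = 2.16 V.
I_C = (V_CC − 0.2 − V_E)/R_C = (11.8 − 2.16)/6.8 = 1.42 mA.
Check: I_B = (2.8 − 2.16)/27 = 0.0236 mA, and β·I_B = 3.55 mA > I_C, confirming saturation.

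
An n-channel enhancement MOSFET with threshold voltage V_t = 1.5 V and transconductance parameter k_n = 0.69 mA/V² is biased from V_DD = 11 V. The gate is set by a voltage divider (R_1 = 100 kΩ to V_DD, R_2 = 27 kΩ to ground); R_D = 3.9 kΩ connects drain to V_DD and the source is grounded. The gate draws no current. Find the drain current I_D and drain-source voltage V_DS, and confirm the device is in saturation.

I_D ≈ 0.24 mA, V_DS ≈ 10 V

V_G = V_DD·R_2/(R_1+R_2) = 11×27/127 = 2.34 V. With the source grounded, V_GS = V_G = 2.34 V.
Assume saturation: I_D = (k_n/2)(V_GS − V_t)² = (0.69/2)×(2.34 − 1.5)² = 0.345×0.839² = 0.243 mA.
V_DS = V_DD − I_D·R_D = 11 − 0.243×3.9 = 10.1 V.
Saturation requires V_DS ≥ V_GS − V_t = 0.839 V; 10.1 ≥ 0.839 ✓.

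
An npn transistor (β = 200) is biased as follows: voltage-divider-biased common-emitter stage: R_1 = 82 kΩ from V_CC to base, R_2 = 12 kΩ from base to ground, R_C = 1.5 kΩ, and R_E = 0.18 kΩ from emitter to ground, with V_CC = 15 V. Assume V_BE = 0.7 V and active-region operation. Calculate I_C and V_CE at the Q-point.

Thevenize the base divider: V_Th = V_CC·R_2/(R_1+R_2) = 15×12/94 = 1.91 V, R_Th = R_1‖R_2 = 10.5 kΩ.
Base-emitter loop: V_Th = I_B·R_Th + V_BE + (β+1)I_B·R_E, so I_B = (1.91 − 0.7) / (10.5 + 201×0.18) = 0.026 mA.
I_C = β·I_B = 200×0.026 = 5.21 mA, and I_E = (β+1)I_B = 5.23 mA.
V_CE = V_CC − I_C·R_C − I_E·R_E = 15 − 5.21×1.5 − 5.23×0.18 = 6.24 V.
V_CE = 6.24 V > 0.2 V confirms active-region operation.

I_C ≈ 5.2 mA, V_CE ≈ 6.2 V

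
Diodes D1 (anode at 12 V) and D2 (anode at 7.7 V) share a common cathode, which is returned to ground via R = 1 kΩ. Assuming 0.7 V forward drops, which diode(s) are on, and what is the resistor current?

Only D1 conducts; I_R ≈ 11 mA

Assume both conduct. Then node N would need to be at both 12−0.7 = 11.3 V and 7.7−0.7 = 7 V, which is impossible.
Assume only D1 conducts: V_N = 12 − 0.7 = 11.3 V, so I_R = 11.3/1 = 11.3 mA.
Check D2: its anode-to-cathode voltage is 7.7 − 11.3 = -3.6 V < 0.7 V, so it is off. The assumption is consistent.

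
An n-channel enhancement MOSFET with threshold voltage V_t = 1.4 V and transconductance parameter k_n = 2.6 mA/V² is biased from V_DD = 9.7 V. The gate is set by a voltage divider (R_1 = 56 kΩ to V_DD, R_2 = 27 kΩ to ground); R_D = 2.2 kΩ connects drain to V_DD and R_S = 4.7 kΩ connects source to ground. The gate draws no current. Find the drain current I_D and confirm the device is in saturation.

V_G = V_DD·R_2/(R_1+R_2) = 9.7×27/83 = 3.16 V.
Assume saturation: I_D = (k_n/2)(V_GS − V_t)² with V_GS = V_G − I_D·R_S = 3.16 − 4.7·I_D.
Substituting gives 28.7·I_D² − 22.5·I_D + 4.01 = 0, with roots I_D = 0.276 or 0.506 mA.
The root I_D = 0.506 mA gives V_GS = 0.776 V ≤ V_t, so take I_D = 0.276 mA.
Then V_GS = 1.86 V and V_DS = V_DD − I_D(R_D+R_S) = 9.7 − 0.276×6.9 = 7.8 V.
Saturation requires V_DS ≥ V_GS − V_t = 0.46 V; 7.8 ≥ 0.46 ✓.

I_D ≈ 0.28 mA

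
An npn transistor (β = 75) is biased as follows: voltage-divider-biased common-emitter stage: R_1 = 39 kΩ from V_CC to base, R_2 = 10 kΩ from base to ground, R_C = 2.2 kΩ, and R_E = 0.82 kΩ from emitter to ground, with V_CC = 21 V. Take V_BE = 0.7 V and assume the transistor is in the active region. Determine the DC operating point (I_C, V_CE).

Thevenize the base divider: V_Th = V_CC·R_2/(R_1+R_2) = 21×10/49 = 4.29 V, R_Th = R_1‖R_2 = 7.96 kΩ.
Base-emitter loop: V_Th = I_B·R_Th + V_BE + (β+1)I_B·R_E, so I_B = (4.29 − 0.7) / (7.96 + 76×0.82) = 0.051 mA.
I_C = β·I_B = 75×0.051 = 3.83 mA, and I_E = (β+1)I_B = 3.88 mA.
V_CE = V_CC − I_C·R_C − I_E·R_E = 21 − 3.83×2.2 − 3.88×0.82 = 9.4 V.
V_CE = 9.4 V > 0.2 V confirms active-region operation.

I_C ≈ 3.8 mA, V_CE ≈ 9.4 V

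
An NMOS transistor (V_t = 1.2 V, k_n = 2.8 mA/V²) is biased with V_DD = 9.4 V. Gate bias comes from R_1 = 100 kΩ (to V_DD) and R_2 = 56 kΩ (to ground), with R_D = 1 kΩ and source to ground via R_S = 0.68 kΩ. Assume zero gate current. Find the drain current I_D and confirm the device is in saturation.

I_D ≈ 1.6 mA

V_G = V_DD·R_2/(R_1+R_2) = 9.4×56/156 = 3.37 V.
Assume saturation: I_D = (k_n/2)(V_GS − V_t)² with V_GS = V_G − I_D·R_S = 3.37 − 0.68·I_D.
Substituting gives 0.647·I_D² − 5.14·I_D + 6.62 = 0, with roots I_D = 1.62 or 6.32 mA.
The root I_D = 6.32 mA gives V_GS = -0.925 V ≤ V_t, so take I_D = 1.62 mA.
Then V_GS = 2.27 V and V_DS = V_DD − I_D(R_D+R_S) = 9.4 − 1.62×1.68 = 6.68 V.
Saturation requires V_DS ≥ V_GS − V_t = 1.07 V; 6.68 ≥ 1.07 ✓.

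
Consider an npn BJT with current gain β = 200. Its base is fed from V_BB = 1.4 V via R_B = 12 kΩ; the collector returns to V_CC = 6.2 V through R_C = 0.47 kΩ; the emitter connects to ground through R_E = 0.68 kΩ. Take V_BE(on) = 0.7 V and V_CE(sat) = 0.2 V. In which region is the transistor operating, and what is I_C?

Assume active. Base-emitter loop: I_B = (V_BB − V_BE)/(R_B + (β+1)R_E) = (1.4 − 0.7)/(12 + 201×0.68) = 0.00471 mA.
I_C = β·I_B = 200×0.00471 = 0.942 mA.
V_CE = V_CC − I_C·R_C − I_E·R_E = 6.2 − 0.942×0.47 − 0.946×0.68 = 5.11 V > V_CE(sat), so the active-region assumption holds.

active; I_C ≈ 0.94 mA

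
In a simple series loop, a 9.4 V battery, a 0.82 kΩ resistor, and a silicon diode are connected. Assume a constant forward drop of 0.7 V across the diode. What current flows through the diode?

I ≈ 11 mA

KVL around the loop: 9.4 = V_D + I·R = 0.7 + I × 0.82 kΩ.
So I = (9.4 − 0.7) / 0.82 kΩ = 8.7 / 0.82 = 10.6 mA.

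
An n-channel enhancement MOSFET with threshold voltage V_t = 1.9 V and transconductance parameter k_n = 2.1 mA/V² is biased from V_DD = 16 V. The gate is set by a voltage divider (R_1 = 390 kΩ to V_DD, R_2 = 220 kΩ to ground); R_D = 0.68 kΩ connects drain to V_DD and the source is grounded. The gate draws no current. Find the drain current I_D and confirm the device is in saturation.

V_G = V_DD·R_2/(R_1+R_2) = 16×220/610 = 5.77 V. With the source grounded, V_GS = V_G = 5.77 V.
Assume saturation: I_D = (k_n/2)(V_GS − V_t)² = (2.1/2)×(5.77 − 1.9)² = 1.05×3.87² = 15.7 mA.
V_DS = V_DD − I_D·R_D = 16 − 15.7×0.68 = 5.3 V.
Saturation requires V_DS ≥ V_GS − V_t = 3.87 V; 5.3 ≥ 3.87 ✓.

I_D ≈ 16 mA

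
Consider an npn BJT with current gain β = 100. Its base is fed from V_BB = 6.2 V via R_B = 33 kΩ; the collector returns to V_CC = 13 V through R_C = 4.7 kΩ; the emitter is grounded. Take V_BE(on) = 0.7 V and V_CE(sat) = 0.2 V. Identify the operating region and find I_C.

Assume active: I_B = (6.2 − 0.7)/33 = 0.167 mA, giving I_C = β·I_B = 16.7 mA.
But then V_CE = 13 − 16.7×4.7 = -65.3 V < V_CE(sat) = 0.2 V — impossible in the active region.
So the transistor is saturated. With V_CE = 0.2 V, I_C = (V_CC − 0.2)/R_C = 12.8/4.7 = 2.72 mA.
Check: β·I_B = 16.7 mA > I_C = 2.72 mA, confirming saturation.

saturation; I_C ≈ 2.7 mA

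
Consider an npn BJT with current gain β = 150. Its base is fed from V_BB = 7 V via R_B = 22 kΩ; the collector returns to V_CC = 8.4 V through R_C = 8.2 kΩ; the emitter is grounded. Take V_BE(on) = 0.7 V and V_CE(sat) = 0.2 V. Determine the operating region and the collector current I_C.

Assume active: I_B = (7 − 0.7)/22 = 0.286 mA, giving I_C = β·I_B = 43 mA.
But then V_CE = 8.4 − 43×8.2 = -344 V < V_CE(sat) = 0.2 V — impossible in the active region.
So the transistor is saturated. With V_CE = 0.2 V, I_C = (V_CC − 0.2)/R_C = 8.2/8.2 = 1 mA.
Check: β·I_B = 43 mA > I_C = 1 mA, confirming saturation.

saturation; I_C ≈ 1 mA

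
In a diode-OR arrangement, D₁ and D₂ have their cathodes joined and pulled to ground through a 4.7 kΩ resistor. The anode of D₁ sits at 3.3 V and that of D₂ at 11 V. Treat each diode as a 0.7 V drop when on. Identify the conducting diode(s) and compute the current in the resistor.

Assume both conduct. Then node N would need to be at both 3.3−0.7 = 2.6 V and 11−0.7 = 10.3 V, which is impossible.
Assume only D₂ conducts: V_N = 11 − 0.7 = 10.3 V, so I_R = 10.3/4.7 = 2.19 mA.
Check D₁: its anode-to-cathode voltage is 3.3 − 10.3 = -7 V < 0.7 V, so it is off. The assumption is consistent.

Only D₂ conducts; I_R ≈ 2.2 mA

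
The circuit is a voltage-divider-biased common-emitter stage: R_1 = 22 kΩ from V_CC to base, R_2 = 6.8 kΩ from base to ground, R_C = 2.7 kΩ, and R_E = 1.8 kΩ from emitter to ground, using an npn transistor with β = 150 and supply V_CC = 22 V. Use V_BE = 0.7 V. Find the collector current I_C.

Thevenize the base divider: V_Th = V_CC·R_2/(R_1+R_2) = 22×6.8/28.8 = 5.19 V, R_Th = R_1‖R_2 = 5.19 kΩ.
Base-emitter loop: V_Th = I_B·R_Th + V_BE + (β+1)I_B·R_E, so I_B = (5.19 − 0.7) / (5.19 + 151×1.8) = 0.0162 mA.
I_C = β·I_B = 150×0.0162 = 2.43 mA, and I_E = (β+1)I_B = 2.45 mA.
V_CE = V_CC − I_C·R_C − I_E·R_E = 22 − 2.43×2.7 − 2.45×1.8 = 11 V.
V_CE = 11 V > 0.2 V confirms active-region operation.

I_C ≈ 2.4 mA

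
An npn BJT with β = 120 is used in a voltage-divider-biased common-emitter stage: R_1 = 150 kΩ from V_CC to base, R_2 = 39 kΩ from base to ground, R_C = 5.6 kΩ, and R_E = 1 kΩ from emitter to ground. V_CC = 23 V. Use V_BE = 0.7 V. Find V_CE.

Thevenize the base divider: V_Th = V_CC·R_2/(R_1+R_2) = 23×39/189 = 4.75 V, R_Th = R_1‖R_2 = 31 kΩ.
Base-emitter loop: V_Th = I_B·R_Th + V_BE + (β+1)I_B·R_E, so I_B = (4.75 − 0.7) / (31 + 121×1) = 0.0266 mA.
I_C = β·I_B = 120×0.0266 = 3.2 mA, and I_E = (β+1)I_B = 3.22 mA.
V_CE = V_CC − I_C·R_C − I_E·R_E = 23 − 3.2×5.6 − 3.22×1 = 1.88 V.
V_CE = 1.88 V > 0.2 V confirms active-region operation.

V_CE ≈ 1.9 V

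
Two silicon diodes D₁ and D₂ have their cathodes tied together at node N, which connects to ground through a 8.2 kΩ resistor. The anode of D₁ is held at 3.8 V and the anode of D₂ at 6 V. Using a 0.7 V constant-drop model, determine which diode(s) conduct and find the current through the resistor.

Only D₂ conducts; I_R ≈ 0.65 mA

Assume both conduct. Then node N would need to be at both 3.8−0.7 = 3.1 V and 6−0.7 = 5.3 V, which is impossible.
Assume only D₂ conducts: V_N = 6 − 0.7 = 5.3 V, so I_R = 5.3/8.2 = 0.646 mA.
Check D₁: its anode-to-cathode voltage is 3.8 − 5.3 = -1.5 V < 0.7 V, so it is off. The assumption is consistent.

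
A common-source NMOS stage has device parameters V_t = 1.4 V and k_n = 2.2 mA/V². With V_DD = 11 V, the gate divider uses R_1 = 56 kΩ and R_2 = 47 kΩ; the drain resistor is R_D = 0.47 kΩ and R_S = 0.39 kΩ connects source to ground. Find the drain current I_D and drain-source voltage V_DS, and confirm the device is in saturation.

V_G = V_DD·R_2/(R_1+R_2) = 11×47/103 = 5.02 V.
Assume saturation: I_D = (k_n/2)(V_GS − V_t)² with V_GS = V_G − I_D·R_S = 5.02 − 0.39·I_D.
Substituting gives 0.167·I_D² − 4.11·I_D + 14.4 = 0, with roots I_D = 4.24 or 20.3 mA.
The root I_D = 20.3 mA gives V_GS = -2.9 V ≤ V_t, so take I_D = 4.24 mA.
Then V_GS = 3.36 V and V_DS = V_DD − I_D(R_D+R_S) = 11 − 4.24×0.86 = 7.35 V.
Saturation requires V_DS ≥ V_GS − V_t = 1.96 V; 7.35 ≥ 1.96 ✓.

I_D ≈ 4.2 mA, V_DS ≈ 7.4 V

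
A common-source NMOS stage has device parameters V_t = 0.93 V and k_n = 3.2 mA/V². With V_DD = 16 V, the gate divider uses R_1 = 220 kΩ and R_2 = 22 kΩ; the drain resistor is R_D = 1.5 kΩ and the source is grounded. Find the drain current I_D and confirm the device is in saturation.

I_D ≈ 0.44 mA

V_G = V_DD·R_2/(R_1+R_2) = 16×22/242 = 1.45 V. With the source grounded, V_GS = V_G = 1.45 V.
Assume saturation: I_D = (k_n/2)(V_GS − V_t)² = (3.2/2)×(1.45 − 0.93)² = 1.6×0.525² = 0.44 mA.
V_DS = V_DD − I_D·R_D = 16 − 0.44×1.5 = 15.3 V.
Saturation requires V_DS ≥ V_GS − V_t = 0.525 V; 15.3 ≥ 0.525 ✓.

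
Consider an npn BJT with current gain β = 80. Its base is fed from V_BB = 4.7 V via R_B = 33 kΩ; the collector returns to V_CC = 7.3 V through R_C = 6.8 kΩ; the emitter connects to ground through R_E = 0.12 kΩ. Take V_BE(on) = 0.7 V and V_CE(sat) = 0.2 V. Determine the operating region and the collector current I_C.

saturation; I_C ≈ 1 mA

Assume active: I_B = (4.7 − 0.7)/(33 + 81×0.12) = 0.0936 mA, I_C = β·I_B = 7.49 mA.
Then V_CE = 7.3 − 7.49×6.8 − 7.58×0.12 = -44.5 V < 0.2 V — the active assumption fails.
Re-solve with V_CE = 0.2 V. KCL at the emitter: V_E/R_E = (V_BB−0.7−V_E)/R_B + (V_CC−0.2−V_E)/R_C, giving V_E = 0.137 V.
I_C = (V_CC − 0.2 − V_E)/R_C = (7.1 − 0.137)/6.8 = 1.02 mA.
Check: I_B = (4 − 0.137)/33 = 0.117 mA, and β·I_B = 9.37 mA > I_C, confirming saturation.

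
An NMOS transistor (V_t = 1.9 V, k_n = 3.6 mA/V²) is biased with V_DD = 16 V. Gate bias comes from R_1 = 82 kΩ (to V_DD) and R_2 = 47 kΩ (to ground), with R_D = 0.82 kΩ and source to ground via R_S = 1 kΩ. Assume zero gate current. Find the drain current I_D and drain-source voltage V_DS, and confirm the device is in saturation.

I_D ≈ 2.7 mA, V_DS ≈ 11 V

V_G = V_DD·R_2/(R_1+R_2) = 16×47/129 = 5.83 V.
Assume saturation: I_D = (k_n/2)(V_GS − V_t)² with V_GS = V_G − I_D·R_S = 5.83 − 1·I_D.
Substituting gives 1.8·I_D² − 15.1·I_D + 27.8 = 0, with roots I_D = 2.7 or 5.71 mA.
The root I_D = 5.71 mA gives V_GS = 0.119 V ≤ V_t, so take I_D = 2.7 mA.
Then V_GS = 3.13 V and V_DS = V_DD − I_D(R_D+R_S) = 16 − 2.7×1.82 = 11.1 V.
Saturation requires V_DS ≥ V_GS − V_t = 1.23 V; 11.1 ≥ 1.23 ✓.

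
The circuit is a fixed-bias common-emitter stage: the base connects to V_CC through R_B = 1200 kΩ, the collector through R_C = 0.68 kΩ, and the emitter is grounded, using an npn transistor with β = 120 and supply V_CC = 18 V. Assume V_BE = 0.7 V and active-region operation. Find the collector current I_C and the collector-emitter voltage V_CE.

I_C ≈ 1.7 mA, V_CE ≈ 17 V

Base loop: V_CC = I_B·R_B + V_BE, so I_B = (18 − 0.7)/1200 kΩ = 0.0144 mA.
In the active region I_C = β·I_B = 120 × 0.0144 = 1.73 mA.
Collector loop: V_CE = V_CC − I_C·R_C = 18 − 1.73×0.68 = 16.8 V.
Since V_CE = 16.8 V > V_CE(sat) ≈ 0.2 V, the transistor is in the active region as assumed.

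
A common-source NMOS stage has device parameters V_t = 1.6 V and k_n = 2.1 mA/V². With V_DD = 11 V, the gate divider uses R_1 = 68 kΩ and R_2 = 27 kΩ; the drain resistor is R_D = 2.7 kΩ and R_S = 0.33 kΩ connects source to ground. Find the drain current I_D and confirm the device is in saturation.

V_G = V_DD·R_2/(R_1+R_2) = 11×27/95 = 3.13 V.
Assume saturation: I_D = (k_n/2)(V_GS − V_t)² with V_GS = V_G − I_D·R_S = 3.13 − 0.33·I_D.
Substituting gives 0.114·I_D² − 2.06·I_D + 2.45 = 0, with roots I_D = 1.28 or 16.7 mA.
The root I_D = 16.7 mA gives V_GS = -2.39 V ≤ V_t, so take I_D = 1.28 mA.
Then V_GS = 2.7 V and V_DS = V_DD − I_D(R_D+R_S) = 11 − 1.28×3.03 = 7.12 V.
Saturation requires V_DS ≥ V_GS − V_t = 1.1 V; 7.12 ≥ 1.1 ✓.

I_D ≈ 1.3 mA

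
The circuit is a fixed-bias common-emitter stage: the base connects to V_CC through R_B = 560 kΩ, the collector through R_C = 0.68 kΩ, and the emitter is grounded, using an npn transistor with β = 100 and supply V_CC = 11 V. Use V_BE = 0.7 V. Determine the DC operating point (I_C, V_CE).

Base loop: V_CC = I_B·R_B + V_BE, so I_B = (11 − 0.7)/560 kΩ = 0.0184 mA.
In the active region I_C = β·I_B = 100 × 0.0184 = 1.84 mA.
Collector loop: V_CE = V_CC − I_C·R_C = 11 − 1.84×0.68 = 9.75 V.
Since V_CE = 9.75 V > V_CE(sat) ≈ 0.2 V, the transistor is in the active region as assumed.

I_C ≈ 1.8 mA, V_CE ≈ 9.7 V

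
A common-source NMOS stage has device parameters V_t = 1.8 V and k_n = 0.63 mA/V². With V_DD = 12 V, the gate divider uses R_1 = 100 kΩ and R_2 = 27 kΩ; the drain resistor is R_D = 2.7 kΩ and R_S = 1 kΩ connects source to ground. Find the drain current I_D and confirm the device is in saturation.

V_G = V_DD·R_2/(R_1+R_2) = 12×27/127 = 2.55 V.
Assume saturation: I_D = (k_n/2)(V_GS − V_t)² with V_GS = V_G − I_D·R_S = 2.55 − 1·I_D.
Substituting gives 0.315·I_D² − 1.47·I_D + 0.178 = 0, with roots I_D = 0.124 or 4.55 mA.
The root I_D = 4.55 mA gives V_GS = -2 V ≤ V_t, so take I_D = 0.124 mA.
Then V_GS = 2.43 V and V_DS = V_DD − I_D(R_D+R_S) = 12 − 0.124×3.7 = 11.5 V.
Saturation requires V_DS ≥ V_GS − V_t = 0.627 V; 11.5 ≥ 0.627 ✓.

I_D ≈ 0.12 mA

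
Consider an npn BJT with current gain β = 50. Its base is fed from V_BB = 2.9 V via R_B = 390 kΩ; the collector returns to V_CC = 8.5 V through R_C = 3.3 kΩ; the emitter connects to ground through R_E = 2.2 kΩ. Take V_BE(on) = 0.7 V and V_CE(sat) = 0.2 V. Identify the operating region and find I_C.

Assume active. Base-emitter loop: I_B = (V_BB − V_BE)/(R_B + (β+1)R_E) = (2.9 − 0.7)/(390 + 51×2.2) = 0.00438 mA.
I_C = β·I_B = 50×0.00438 = 0.219 mA.
V_CE = V_CC − I_C·R_C − I_E·R_E = 8.5 − 0.219×3.3 − 0.223×2.2 = 7.29 V > V_CE(sat), so the active-region assumption holds.

active; I_C ≈ 0.22 mA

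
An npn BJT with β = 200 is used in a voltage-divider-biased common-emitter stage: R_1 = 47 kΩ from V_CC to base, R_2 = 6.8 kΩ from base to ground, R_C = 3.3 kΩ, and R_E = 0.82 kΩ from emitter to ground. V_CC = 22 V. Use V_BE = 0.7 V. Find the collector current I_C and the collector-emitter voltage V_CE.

I_C ≈ 2.4 mA, V_CE ≈ 12 V

Thevenize the base divider: V_Th = V_CC·R_2/(R_1+R_2) = 22×6.8/53.8 = 2.78 V, R_Th = R_1‖R_2 = 5.94 kΩ.
Base-emitter loop: V_Th = I_B·R_Th + V_BE + (β+1)I_B·R_E, so I_B = (2.78 − 0.7) / (5.94 + 201×0.82) = 0.0122 mA.
I_C = β·I_B = 200×0.0122 = 2.44 mA, and I_E = (β+1)I_B = 2.45 mA.
V_CE = V_CC − I_C·R_C − I_E·R_E = 22 − 2.44×3.3 − 2.45×0.82 = 11.9 V.
V_CE = 11.9 V > 0.2 V confirms active-region operation.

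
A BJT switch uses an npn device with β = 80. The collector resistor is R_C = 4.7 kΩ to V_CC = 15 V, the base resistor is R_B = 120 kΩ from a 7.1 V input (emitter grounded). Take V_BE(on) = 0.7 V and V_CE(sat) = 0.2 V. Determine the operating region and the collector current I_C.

Assume active: I_B = (7.1 − 0.7)/120 = 0.0533 mA, giving I_C = β·I_B = 4.27 mA.
But then V_CE = 15 − 4.27×4.7 = -5.05 V < V_CE(sat) = 0.2 V — impossible in the active region.
So the transistor is saturated. With V_CE = 0.2 V, I_C = (V_CC − 0.2)/R_C = 14.8/4.7 = 3.15 mA.
Check: β·I_B = 4.27 mA > I_C = 3.15 mA, confirming saturation.

saturation; I_C ≈ 3.1 mA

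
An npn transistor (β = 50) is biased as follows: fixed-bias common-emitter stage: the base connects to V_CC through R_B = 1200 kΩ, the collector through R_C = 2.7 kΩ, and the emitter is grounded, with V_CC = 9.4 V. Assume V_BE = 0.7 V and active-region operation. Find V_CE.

V_CE ≈ 8.4 V

Base loop: V_CC = I_B·R_B + V_BE, so I_B = (9.4 − 0.7)/1200 kΩ = 0.00725 mA.
In the active region I_C = β·I_B = 50 × 0.00725 = 0.363 mA.
Collector loop: V_CE = V_CC − I_C·R_C = 9.4 − 0.363×2.7 = 8.42 V.
Since V_CE = 8.42 V > V_CE(sat) ≈ 0.2 V, the transistor is in the active region as assumed.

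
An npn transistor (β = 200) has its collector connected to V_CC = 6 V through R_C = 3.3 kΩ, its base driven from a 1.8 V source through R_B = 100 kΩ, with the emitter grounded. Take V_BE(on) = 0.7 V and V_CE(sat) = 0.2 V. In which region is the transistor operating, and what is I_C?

Assume active: I_B = (1.8 − 0.7)/100 = 0.011 mA, giving I_C = β·I_B = 2.2 mA.
But then V_CE = 6 − 2.2×3.3 = -1.26 V < V_CE(sat) = 0.2 V — impossible in the active region.
So the transistor is saturated. With V_CE = 0.2 V, I_C = (V_CC − 0.2)/R_C = 5.8/3.3 = 1.76 mA.
Check: β·I_B = 2.2 mA > I_C = 1.76 mA, confirming saturation.

saturation; I_C ≈ 1.8 mA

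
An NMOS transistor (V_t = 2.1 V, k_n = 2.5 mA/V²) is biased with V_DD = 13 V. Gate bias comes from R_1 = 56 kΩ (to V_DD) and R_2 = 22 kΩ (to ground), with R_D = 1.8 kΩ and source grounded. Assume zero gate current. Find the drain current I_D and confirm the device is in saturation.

V_G = V_DD·R_2/(R_1+R_2) = 13×22/78 = 3.67 V. With the source grounded, V_GS = V_G = 3.67 V.
Assume saturation: I_D = (k_n/2)(V_GS − V_t)² = (2.5/2)×(3.67 − 2.1)² = 1.25×1.57² = 3.07 mA.
V_DS = V_DD − I_D·R_D = 13 − 3.07×1.8 = 7.48 V.
Saturation requires V_DS ≥ V_GS − V_t = 1.57 V; 7.48 ≥ 1.57 ✓.

I_D ≈ 3.1 mA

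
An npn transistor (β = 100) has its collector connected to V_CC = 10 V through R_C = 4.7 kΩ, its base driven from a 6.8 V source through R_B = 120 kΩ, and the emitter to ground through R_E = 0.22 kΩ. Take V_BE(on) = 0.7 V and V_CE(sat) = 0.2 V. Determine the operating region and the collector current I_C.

saturation; I_C ≈ 2 mA

Assume active: I_B = (6.8 − 0.7)/(120 + 101×0.22) = 0.0429 mA, I_C = β·I_B = 4.29 mA.
Then V_CE = 10 − 4.29×4.7 − 4.33×0.22 = -11.1 V < 0.2 V — the active assumption fails.
Re-solve with V_CE = 0.2 V. KCL at the emitter: V_E/R_E = (V_BB−0.7−V_E)/R_B + (V_CC−0.2−V_E)/R_C, giving V_E = 0.448 V.
I_C = (V_CC − 0.2 − V_E)/R_C = (9.8 − 0.448)/4.7 = 1.99 mA.
Check: I_B = (6.1 − 0.448)/120 = 0.0471 mA, and β·I_B = 4.71 mA > I_C, confirming saturation.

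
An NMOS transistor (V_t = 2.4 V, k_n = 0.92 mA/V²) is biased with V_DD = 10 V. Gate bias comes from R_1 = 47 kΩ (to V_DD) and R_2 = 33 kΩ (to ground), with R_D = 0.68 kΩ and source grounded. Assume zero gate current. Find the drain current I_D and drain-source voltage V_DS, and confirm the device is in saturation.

V_G = V_DD·R_2/(R_1+R_2) = 10×33/80 = 4.12 V. With the source grounded, V_GS = V_G = 4.12 V.
Assume saturation: I_D = (k_n/2)(V_GS − V_t)² = (0.92/2)×(4.12 − 2.4)² = 0.46×1.73² = 1.37 mA.
V_DS = V_DD − I_D·R_D = 10 − 1.37×0.68 = 9.07 V.
Saturation requires V_DS ≥ V_GS − V_t = 1.73 V; 9.07 ≥ 1.73 ✓.

I_D ≈ 1.4 mA, V_DS ≈ 9.1 V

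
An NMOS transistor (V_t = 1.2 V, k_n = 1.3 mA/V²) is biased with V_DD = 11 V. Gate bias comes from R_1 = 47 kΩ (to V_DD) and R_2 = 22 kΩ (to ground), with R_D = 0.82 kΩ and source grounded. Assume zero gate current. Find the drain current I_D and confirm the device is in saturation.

V_G = V_DD·R_2/(R_1+R_2) = 11×22/69 = 3.51 V. With the source grounded, V_GS = V_G = 3.51 V.
Assume saturation: I_D = (k_n/2)(V_GS − V_t)² = (1.3/2)×(3.51 − 1.2)² = 0.65×2.31² = 3.46 mA.
V_DS = V_DD − I_D·R_D = 11 − 3.46×0.82 = 8.16 V.
Saturation requires V_DS ≥ V_GS − V_t = 2.31 V; 8.16 ≥ 2.31 ✓.

I_D ≈ 3.5 mA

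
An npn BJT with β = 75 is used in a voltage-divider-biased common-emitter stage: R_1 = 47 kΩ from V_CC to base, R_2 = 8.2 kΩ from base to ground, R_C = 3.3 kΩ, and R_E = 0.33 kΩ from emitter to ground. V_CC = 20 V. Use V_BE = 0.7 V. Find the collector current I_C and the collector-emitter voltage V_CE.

I_C ≈ 5.3 mA, V_CE ≈ 0.69 V

Thevenize the base divider: V_Th = V_CC·R_2/(R_1+R_2) = 20×8.2/55.2 = 2.97 V, R_Th = R_1‖R_2 = 6.98 kΩ.
Base-emitter loop: V_Th = I_B·R_Th + V_BE + (β+1)I_B·R_E, so I_B = (2.97 − 0.7) / (6.98 + 76×0.33) = 0.0708 mA.
I_C = β·I_B = 75×0.0708 = 5.31 mA, and I_E = (β+1)I_B = 5.38 mA.
V_CE = V_CC − I_C·R_C − I_E·R_E = 20 − 5.31×3.3 − 5.38×0.33 = 0.693 V.
V_CE = 0.693 V > 0.2 V confirms active-region operation.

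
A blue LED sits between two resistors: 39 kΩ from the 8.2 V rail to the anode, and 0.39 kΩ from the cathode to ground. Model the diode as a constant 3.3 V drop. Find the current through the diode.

I ≈ 0.12 mA

The two resistors are in series with the diode, so KVL gives 8.2 = I·39 + 3.3 + I·0.39.
I = (8.2 − 3.3) / (39 + 0.39) kΩ = 4.9 / 39.4 = 0.124 mA.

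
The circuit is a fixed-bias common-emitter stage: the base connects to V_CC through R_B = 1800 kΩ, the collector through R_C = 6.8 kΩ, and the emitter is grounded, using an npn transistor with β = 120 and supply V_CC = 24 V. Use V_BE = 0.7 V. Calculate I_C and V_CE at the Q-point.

I_C ≈ 1.6 mA, V_CE ≈ 13 V

Base loop: V_CC = I_B·R_B + V_BE, so I_B = (24 − 0.7)/1800 kΩ = 0.0129 mA.
In the active region I_C = β·I_B = 120 × 0.0129 = 1.55 mA.
Collector loop: V_CE = V_CC − I_C·R_C = 24 − 1.55×6.8 = 13.4 V.
Since V_CE = 13.4 V > V_CE(sat) ≈ 0.2 V, the transistor is in the active region as assumed.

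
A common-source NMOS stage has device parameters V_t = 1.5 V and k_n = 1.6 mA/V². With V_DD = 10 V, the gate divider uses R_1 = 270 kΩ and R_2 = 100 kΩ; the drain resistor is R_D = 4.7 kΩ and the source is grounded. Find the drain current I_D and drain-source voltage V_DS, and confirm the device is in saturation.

I_D ≈ 1.2 mA, V_DS ≈ 4.6 V

V_G = V_DD·R_2/(R_1+R_2) = 10×100/370 = 2.7 V. With the source grounded, V_GS = V_G = 2.7 V.
Assume saturation: I_D = (k_n/2)(V_GS − V_t)² = (1.6/2)×(2.7 − 1.5)² = 0.8×1.2² = 1.16 mA.
V_DS = V_DD − I_D·R_D = 10 − 1.16×4.7 = 4.56 V.
Saturation requires V_DS ≥ V_GS − V_t = 1.2 V; 4.56 ≥ 1.2 ✓.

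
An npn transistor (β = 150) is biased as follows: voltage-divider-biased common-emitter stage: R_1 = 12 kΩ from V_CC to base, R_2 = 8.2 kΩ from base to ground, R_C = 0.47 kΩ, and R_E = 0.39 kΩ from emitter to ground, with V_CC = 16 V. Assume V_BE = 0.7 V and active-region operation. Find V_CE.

V_CE ≈ 4.2 V

Thevenize the base divider: V_Th = V_CC·R_2/(R_1+R_2) = 16×8.2/20.2 = 6.5 V, R_Th = R_1‖R_2 = 4.87 kΩ.
Base-emitter loop: V_Th = I_B·R_Th + V_BE + (β+1)I_B·R_E, so I_B = (6.5 − 0.7) / (4.87 + 151×0.39) = 0.0909 mA.
I_C = β·I_B = 150×0.0909 = 13.6 mA, and I_E = (β+1)I_B = 13.7 mA.
V_CE = V_CC − I_C·R_C − I_E·R_E = 16 − 13.6×0.47 − 13.7×0.39 = 4.24 V.
V_CE = 4.24 V > 0.2 V confirms active-region operation.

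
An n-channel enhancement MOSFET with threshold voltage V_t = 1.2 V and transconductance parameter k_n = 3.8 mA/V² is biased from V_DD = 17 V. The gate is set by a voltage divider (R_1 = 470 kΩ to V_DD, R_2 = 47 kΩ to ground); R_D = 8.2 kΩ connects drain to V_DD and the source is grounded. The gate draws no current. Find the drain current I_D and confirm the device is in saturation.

I_D ≈ 0.23 mA

V_G = V_DD·R_2/(R_1+R_2) = 17×47/517 = 1.55 V. With the source grounded, V_GS = V_G = 1.55 V.
Assume saturation: I_D = (k_n/2)(V_GS − V_t)² = (3.8/2)×(1.55 − 1.2)² = 1.9×0.345² = 0.227 mA.
V_DS = V_DD − I_D·R_D = 17 − 0.227×8.2 = 15.1 V.
Saturation requires V_DS ≥ V_GS − V_t = 0.345 V; 15.1 ≥ 0.345 ✓.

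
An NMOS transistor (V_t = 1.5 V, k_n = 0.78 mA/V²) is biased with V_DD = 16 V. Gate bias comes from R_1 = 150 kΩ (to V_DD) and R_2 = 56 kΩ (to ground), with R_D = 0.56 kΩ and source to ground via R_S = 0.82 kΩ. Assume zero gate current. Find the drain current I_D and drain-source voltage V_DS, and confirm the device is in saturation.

I_D ≈ 1.3 mA, V_DS ≈ 14 V

V_G = V_DD·R_2/(R_1+R_2) = 16×56/206 = 4.35 V.
Assume saturation: I_D = (k_n/2)(V_GS − V_t)² with V_GS = V_G − I_D·R_S = 4.35 − 0.82·I_D.
Substituting gives 0.262·I_D² − 2.82·I_D + 3.17 = 0, with roots I_D = 1.27 or 9.49 mA.
The root I_D = 9.49 mA gives V_GS = -3.43 V ≤ V_t, so take I_D = 1.27 mA.
Then V_GS = 3.31 V and V_DS = V_DD − I_D(R_D+R_S) = 16 − 1.27×1.38 = 14.2 V.
Saturation requires V_DS ≥ V_GS − V_t = 1.81 V; 14.2 ≥ 1.81 ✓.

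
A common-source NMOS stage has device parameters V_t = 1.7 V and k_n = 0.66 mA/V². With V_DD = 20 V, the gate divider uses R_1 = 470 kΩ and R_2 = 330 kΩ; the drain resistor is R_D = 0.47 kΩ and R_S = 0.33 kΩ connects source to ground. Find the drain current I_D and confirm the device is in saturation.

V_G = V_DD·R_2/(R_1+R_2) = 20×330/800 = 8.25 V.
Assume saturation: I_D = (k_n/2)(V_GS − V_t)² with V_GS = V_G − I_D·R_S = 8.25 − 0.33·I_D.
Substituting gives 0.0359·I_D² − 2.43·I_D + 14.2 = 0, with roots I_D = 6.45 or 61.1 mA.
The root I_D = 61.1 mA gives V_GS = -11.9 V ≤ V_t, so take I_D = 6.45 mA.
Then V_GS = 6.12 V and V_DS = V_DD − I_D(R_D+R_S) = 20 − 6.45×0.8 = 14.8 V.
Saturation requires V_DS ≥ V_GS − V_t = 4.42 V; 14.8 ≥ 4.42 ✓.

I_D ≈ 6.5 mA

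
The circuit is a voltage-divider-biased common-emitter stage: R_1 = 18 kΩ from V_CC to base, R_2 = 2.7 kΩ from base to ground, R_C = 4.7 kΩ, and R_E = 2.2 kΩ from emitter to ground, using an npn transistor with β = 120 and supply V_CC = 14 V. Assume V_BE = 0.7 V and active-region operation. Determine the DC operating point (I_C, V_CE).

I_C ≈ 0.5 mA, V_CE ≈ 11 V

Thevenize the base divider: V_Th = V_CC·R_2/(R_1+R_2) = 14×2.7/20.7 = 1.83 V, R_Th = R_1‖R_2 = 2.35 kΩ.
Base-emitter loop: V_Th = I_B·R_Th + V_BE + (β+1)I_B·R_E, so I_B = (1.83 − 0.7) / (2.35 + 121×2.2) = 0.00419 mA.
I_C = β·I_B = 120×0.00419 = 0.503 mA, and I_E = (β+1)I_B = 0.507 mA.
V_CE = V_CC − I_C·R_C − I_E·R_E = 14 − 0.503×4.7 − 0.507×2.2 = 10.5 V.
V_CE = 10.5 V > 0.2 V confirms active-region operation.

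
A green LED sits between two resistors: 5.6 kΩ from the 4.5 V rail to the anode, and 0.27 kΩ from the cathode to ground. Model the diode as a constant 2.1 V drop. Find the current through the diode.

I ≈ 0.41 mA

The two resistors are in series with the diode, so KVL gives 4.5 = I·5.6 + 2.1 + I·0.27.
I = (4.5 − 2.1) / (5.6 + 0.27) kΩ = 2.4 / 5.87 = 0.409 mA.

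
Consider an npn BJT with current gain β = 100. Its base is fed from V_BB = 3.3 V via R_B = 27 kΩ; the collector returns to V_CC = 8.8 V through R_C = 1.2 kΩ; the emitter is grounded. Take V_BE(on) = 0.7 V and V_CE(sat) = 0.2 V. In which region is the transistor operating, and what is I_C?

saturation; I_C ≈ 7.2 mA

Assume active: I_B = (3.3 − 0.7)/27 = 0.0963 mA, giving I_C = β·I_B = 9.63 mA.
But then V_CE = 8.8 − 9.63×1.2 = -2.76 V < V_CE(sat) = 0.2 V — impossible in the active region.
So the transistor is saturated. With V_CE = 0.2 V, I_C = (V_CC − 0.2)/R_C = 8.6/1.2 = 7.17 mA.
Check: β·I_B = 9.63 mA > I_C = 7.17 mA, confirming saturation.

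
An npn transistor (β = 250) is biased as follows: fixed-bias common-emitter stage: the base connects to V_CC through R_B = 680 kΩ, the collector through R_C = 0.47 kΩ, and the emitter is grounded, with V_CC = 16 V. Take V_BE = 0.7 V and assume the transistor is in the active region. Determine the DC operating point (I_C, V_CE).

Base loop: V_CC = I_B·R_B + V_BE, so I_B = (16 − 0.7)/680 kΩ = 0.0225 mA.
In the active region I_C = β·I_B = 250 × 0.0225 = 5.63 mA.
Collector loop: V_CE = V_CC − I_C·R_C = 16 − 5.63×0.47 = 13.4 V.
Since V_CE = 13.4 V > V_CE(sat) ≈ 0.2 V, the transistor is in the active region as assumed.

I_C ≈ 5.6 mA, V_CE ≈ 13 V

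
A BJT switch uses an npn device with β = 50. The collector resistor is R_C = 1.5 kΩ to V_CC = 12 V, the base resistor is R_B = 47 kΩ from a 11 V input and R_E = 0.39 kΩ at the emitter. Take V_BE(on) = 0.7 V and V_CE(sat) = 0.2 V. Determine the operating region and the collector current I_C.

Assume active: I_B = (11 − 0.7)/(47 + 51×0.39) = 0.154 mA, I_C = β·I_B = 7.7 mA.
Then V_CE = 12 − 7.7×1.5 − 7.85×0.39 = -2.61 V < 0.2 V — the active assumption fails.
Re-solve with V_CE = 0.2 V. KCL at the emitter: V_E/R_E = (V_BB−0.7−V_E)/R_B + (V_CC−0.2−V_E)/R_C, giving V_E = 2.49 V.
I_C = (V_CC − 0.2 − V_E)/R_C = (11.8 − 2.49)/1.5 = 6.21 mA.
Check: I_B = (10.3 − 2.49)/47 = 0.166 mA, and β·I_B = 8.31 mA > I_C, confirming saturation.

saturation; I_C ≈ 6.2 mA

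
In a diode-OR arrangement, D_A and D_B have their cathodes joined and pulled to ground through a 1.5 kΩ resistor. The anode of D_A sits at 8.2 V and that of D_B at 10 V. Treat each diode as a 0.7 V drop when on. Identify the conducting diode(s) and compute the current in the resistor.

Only D_B conducts; I_R ≈ 6.2 mA

Assume both conduct. Then node N would need to be at both 8.2−0.7 = 7.5 V and 10−0.7 = 9.3 V, which is impossible.
Assume only D_B conducts: V_N = 10 − 0.7 = 9.3 V, so I_R = 9.3/1.5 = 6.2 mA.
Check D_A: its anode-to-cathode voltage is 8.2 − 9.3 = -1.1 V < 0.7 V, so it is off. The assumption is consistent.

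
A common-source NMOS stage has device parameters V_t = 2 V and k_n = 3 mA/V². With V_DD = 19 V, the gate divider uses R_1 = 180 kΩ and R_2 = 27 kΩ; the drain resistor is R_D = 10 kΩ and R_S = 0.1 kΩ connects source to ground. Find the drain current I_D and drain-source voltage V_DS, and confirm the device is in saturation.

I_D ≈ 0.3 mA, V_DS ≈ 16 V

V_G = V_DD·R_2/(R_1+R_2) = 19×27/207 = 2.48 V.
Assume saturation: I_D = (k_n/2)(V_GS − V_t)² with V_GS = V_G − I_D·R_S = 2.48 − 0.1·I_D.
Substituting gives 0.015·I_D² − 1.14·I_D + 0.343 = 0, with roots I_D = 0.301 or 75.9 mA.
The root I_D = 75.9 mA gives V_GS = -5.11 V ≤ V_t, so take I_D = 0.301 mA.
Then V_GS = 2.45 V and V_DS = V_DD − I_D(R_D+R_S) = 19 − 0.301×10.1 = 16 V.
Saturation requires V_DS ≥ V_GS − V_t = 0.448 V; 16 ≥ 0.448 ✓.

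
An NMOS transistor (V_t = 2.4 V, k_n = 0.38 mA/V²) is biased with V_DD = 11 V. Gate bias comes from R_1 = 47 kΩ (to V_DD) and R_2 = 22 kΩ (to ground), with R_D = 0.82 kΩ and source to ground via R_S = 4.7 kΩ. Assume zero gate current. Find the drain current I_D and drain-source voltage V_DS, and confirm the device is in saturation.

V_G = V_DD·R_2/(R_1+R_2) = 11×22/69 = 3.51 V.
Assume saturation: I_D = (k_n/2)(V_GS − V_t)² with V_GS = V_G − I_D·R_S = 3.51 − 4.7·I_D.
Substituting gives 4.2·I_D² − 2.98·I_D + 0.233 = 0, with roots I_D = 0.0895 or 0.62 mA.
The root I_D = 0.62 mA gives V_GS = 0.594 V ≤ V_t, so take I_D = 0.0895 mA.
Then V_GS = 3.09 V and V_DS = V_DD − I_D(R_D+R_S) = 11 − 0.0895×5.52 = 10.5 V.
Saturation requires V_DS ≥ V_GS − V_t = 0.686 V; 10.5 ≥ 0.686 ✓.

I_D ≈ 0.09 mA, V_DS ≈ 11 V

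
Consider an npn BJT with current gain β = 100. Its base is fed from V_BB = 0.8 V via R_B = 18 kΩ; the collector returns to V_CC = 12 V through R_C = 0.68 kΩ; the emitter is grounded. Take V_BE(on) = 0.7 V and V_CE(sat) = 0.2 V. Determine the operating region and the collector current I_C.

active; I_C ≈ 0.56 mA

Assume active. Base-emitter loop: I_B = (V_BB − V_BE)/R_B = (0.8 − 0.7)/18 = 0.00556 mA.
I_C = β·I_B = 100×0.00556 = 0.556 mA.
V_CE = V_CC − I_C·R_C = 12 − 0.556×0.68 = 11.6 V > V_CE(sat), so the active-region assumption holds.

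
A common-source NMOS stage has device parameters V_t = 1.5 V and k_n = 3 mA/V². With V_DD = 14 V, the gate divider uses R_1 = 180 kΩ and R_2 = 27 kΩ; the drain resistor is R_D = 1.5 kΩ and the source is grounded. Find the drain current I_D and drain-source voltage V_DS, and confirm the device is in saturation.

I_D ≈ 0.16 mA, V_DS ≈ 14 V

V_G = V_DD·R_2/(R_1+R_2) = 14×27/207 = 1.83 V. With the source grounded, V_GS = V_G = 1.83 V.
Assume saturation: I_D = (k_n/2)(V_GS − V_t)² = (3/2)×(1.83 − 1.5)² = 1.5×0.326² = 0.159 mA.
V_DS = V_DD − I_D·R_D = 14 − 0.159×1.5 = 13.8 V.
Saturation requires V_DS ≥ V_GS − V_t = 0.326 V; 13.8 ≥ 0.326 ✓.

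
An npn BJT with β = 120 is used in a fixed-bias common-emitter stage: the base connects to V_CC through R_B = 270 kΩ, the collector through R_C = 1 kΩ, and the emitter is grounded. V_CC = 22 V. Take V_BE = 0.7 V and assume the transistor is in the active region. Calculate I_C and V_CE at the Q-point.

Base loop: V_CC = I_B·R_B + V_BE, so I_B = (22 − 0.7)/270 kΩ = 0.0789 mA.
In the active region I_C = β·I_B = 120 × 0.0789 = 9.47 mA.
Collector loop: V_CE = V_CC − I_C·R_C = 22 − 9.47×1 = 12.5 V.
Since V_CE = 12.5 V > V_CE(sat) ≈ 0.2 V, the transistor is in the active region as assumed.

I_C ≈ 9.5 mA, V_CE ≈ 13 V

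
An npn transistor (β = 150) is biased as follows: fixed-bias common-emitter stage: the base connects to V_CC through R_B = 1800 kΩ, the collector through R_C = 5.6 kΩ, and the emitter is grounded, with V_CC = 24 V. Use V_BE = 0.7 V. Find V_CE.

Base loop: V_CC = I_B·R_B + V_BE, so I_B = (24 − 0.7)/1800 kΩ = 0.0129 mA.
In the active region I_C = β·I_B = 150 × 0.0129 = 1.94 mA.
Collector loop: V_CE = V_CC − I_C·R_C = 24 − 1.94×5.6 = 13.1 V.
Since V_CE = 13.1 V > V_CE(sat) ≈ 0.2 V, the transistor is in the active region as assumed.

V_CE ≈ 13 V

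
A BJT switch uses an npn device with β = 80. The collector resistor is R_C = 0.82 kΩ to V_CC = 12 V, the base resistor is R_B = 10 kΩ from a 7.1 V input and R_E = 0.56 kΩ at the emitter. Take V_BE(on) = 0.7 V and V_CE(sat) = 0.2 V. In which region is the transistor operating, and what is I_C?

Assume active: I_B = (7.1 − 0.7)/(10 + 81×0.56) = 0.116 mA, I_C = β·I_B = 9.25 mA.
Then V_CE = 12 − 9.25×0.82 − 9.36×0.56 = -0.828 V < 0.2 V — the active assumption fails.
Re-solve with V_CE = 0.2 V. KCL at the emitter: V_E/R_E = (V_BB−0.7−V_E)/R_B + (V_CC−0.2−V_E)/R_C, giving V_E = 4.84 V.
I_C = (V_CC − 0.2 − V_E)/R_C = (11.8 − 4.84)/0.82 = 8.49 mA.
Check: I_B = (6.4 − 4.84)/10 = 0.156 mA, and β·I_B = 12.5 mA > I_C, confirming saturation.

saturation; I_C ≈ 8.5 mA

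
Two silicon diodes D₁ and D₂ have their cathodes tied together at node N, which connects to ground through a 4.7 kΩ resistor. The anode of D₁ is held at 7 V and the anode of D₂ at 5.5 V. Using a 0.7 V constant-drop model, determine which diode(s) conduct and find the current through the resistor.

Only D₁ conducts; I_R ≈ 1.3 mA

Assume both conduct. Then node N would need to be at both 7−0.7 = 6.3 V and 5.5−0.7 = 4.8 V, which is impossible.
Assume only D₁ conducts: V_N = 7 − 0.7 = 6.3 V, so I_R = 6.3/4.7 = 1.34 mA.
Check D₂: its anode-to-cathode voltage is 5.5 − 6.3 = -0.8 V < 0.7 V, so it is off. The assumption is consistent.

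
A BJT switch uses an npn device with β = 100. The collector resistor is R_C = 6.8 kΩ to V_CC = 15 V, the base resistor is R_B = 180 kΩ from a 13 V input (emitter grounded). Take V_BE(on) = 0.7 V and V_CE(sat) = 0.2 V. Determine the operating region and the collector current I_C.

saturation; I_C ≈ 2.2 mA

Assume active: I_B = (13 − 0.7)/180 = 0.0683 mA, giving I_C = β·I_B = 6.83 mA.
But then V_CE = 15 − 6.83×6.8 = -31.5 V < V_CE(sat) = 0.2 V — impossible in the active region.
So the transistor is saturated. With V_CE = 0.2 V, I_C = (V_CC − 0.2)/R_C = 14.8/6.8 = 2.18 mA.
Check: β·I_B = 6.83 mA > I_C = 2.18 mA, confirming saturation.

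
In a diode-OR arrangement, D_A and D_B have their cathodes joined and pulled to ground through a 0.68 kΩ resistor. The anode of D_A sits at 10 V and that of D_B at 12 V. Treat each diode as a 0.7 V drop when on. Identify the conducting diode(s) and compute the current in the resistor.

Assume both conduct. Then node N would need to be at both 10−0.7 = 9.3 V and 12−0.7 = 11.3 V, which is impossible.
Assume only D_B conducts: V_N = 12 − 0.7 = 11.3 V, so I_R = 11.3/0.68 = 16.6 mA.
Check D_A: its anode-to-cathode voltage is 10 − 11.3 = -1.3 V < 0.7 V, so it is off. The assumption is consistent.

Only D_B conducts; I_R ≈ 17 mA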